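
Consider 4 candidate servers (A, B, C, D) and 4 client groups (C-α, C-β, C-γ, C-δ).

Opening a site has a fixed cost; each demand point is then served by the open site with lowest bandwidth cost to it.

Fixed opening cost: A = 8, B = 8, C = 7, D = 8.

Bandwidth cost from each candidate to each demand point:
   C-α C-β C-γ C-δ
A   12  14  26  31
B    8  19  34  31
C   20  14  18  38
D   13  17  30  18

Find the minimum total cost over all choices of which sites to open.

Open {C, D}: assign each demand point to its cheapest open site.
  C-α→D 13, C-β→C 14, C-γ→C 18, C-δ→D 18
  bandwidth cost 63, fixed 15 → total 78.
Compare {B, C, D}: bandwidth cost 58 + fixed 23 = 81.
Compare {A, C, D}: bandwidth cost 62 + fixed 23 = 85.
Compare {D}: bandwidth cost 78 + fixed 8 = 86.
All other subsets cost ≥ 81. Minimum total cost: 78.

78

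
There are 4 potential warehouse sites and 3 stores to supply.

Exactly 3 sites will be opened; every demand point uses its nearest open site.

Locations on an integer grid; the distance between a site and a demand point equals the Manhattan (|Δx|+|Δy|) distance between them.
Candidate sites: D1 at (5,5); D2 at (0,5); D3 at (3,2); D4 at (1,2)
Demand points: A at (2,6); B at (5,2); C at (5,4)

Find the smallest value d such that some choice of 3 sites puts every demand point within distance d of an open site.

Open {D1, D2, D3}.
  Farthest demand point is A at distance 3 (to D2); all others are ≤ 3.
With {D1, D2, D4} the worst case is 3.
With {D1, D3, D4} the worst case is 4.
No size-3 selection achieves below 3.

3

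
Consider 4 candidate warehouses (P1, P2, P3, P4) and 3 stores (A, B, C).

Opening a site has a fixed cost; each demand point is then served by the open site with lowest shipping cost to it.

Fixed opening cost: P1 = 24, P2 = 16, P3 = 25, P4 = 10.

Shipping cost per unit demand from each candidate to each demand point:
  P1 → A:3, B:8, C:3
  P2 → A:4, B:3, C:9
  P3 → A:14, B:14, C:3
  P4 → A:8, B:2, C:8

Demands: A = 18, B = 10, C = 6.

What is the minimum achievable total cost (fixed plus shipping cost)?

Open {P1, P4}: assign each demand point to its cheapest open site.
  A→P1 18×3=54, B→P4 10×2=20, C→P1 6×3=18
  shipping cost 92, fixed 34 → total 126.
Compare {P1, P2}: shipping cost 102 + fixed 40 = 142.
Compare {P1, P2, P4}: shipping cost 92 + fixed 50 = 142.
Compare {P1, P3, P4}: shipping cost 92 + fixed 59 = 151.
All other subsets cost ≥ 142. Minimum total cost: 126.

126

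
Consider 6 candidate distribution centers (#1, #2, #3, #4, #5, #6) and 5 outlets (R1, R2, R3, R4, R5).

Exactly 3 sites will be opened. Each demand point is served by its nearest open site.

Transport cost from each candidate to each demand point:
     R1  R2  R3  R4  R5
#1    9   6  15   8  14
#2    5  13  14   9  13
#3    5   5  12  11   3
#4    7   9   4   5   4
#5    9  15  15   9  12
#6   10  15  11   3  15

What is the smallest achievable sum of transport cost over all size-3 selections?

20

Open {#3, #4, #6}.
  R1→#3 5, R2→#3 5, R3→#4 4, R4→#6 3, R5→#3 3  ⇒ total 20.
Compare {#1, #3, #4}: total 22.
Compare {#2, #3, #4}: total 22.
No size-3 selection does better; minimum is 20.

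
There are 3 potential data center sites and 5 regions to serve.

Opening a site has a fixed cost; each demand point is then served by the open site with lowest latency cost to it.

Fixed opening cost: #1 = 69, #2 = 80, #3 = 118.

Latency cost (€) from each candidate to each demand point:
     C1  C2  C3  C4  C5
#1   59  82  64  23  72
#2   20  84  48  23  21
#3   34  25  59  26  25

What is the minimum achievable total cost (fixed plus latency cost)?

276

Open {#2}: assign each demand point to its cheapest open site.
  C1→#2 20, C2→#2 84, C3→#2 48, C4→#2 23, C5→#2 21
  latency cost 196, fixed 80 → total 276.
Compare {#3}: latency cost 169 + fixed 118 = 287.
Compare {#2, #3}: latency cost 137 + fixed 198 = 335.
Compare {#1, #2}: latency cost 194 + fixed 149 = 343.
All other subsets cost ≥ 287. Minimum total cost: 276.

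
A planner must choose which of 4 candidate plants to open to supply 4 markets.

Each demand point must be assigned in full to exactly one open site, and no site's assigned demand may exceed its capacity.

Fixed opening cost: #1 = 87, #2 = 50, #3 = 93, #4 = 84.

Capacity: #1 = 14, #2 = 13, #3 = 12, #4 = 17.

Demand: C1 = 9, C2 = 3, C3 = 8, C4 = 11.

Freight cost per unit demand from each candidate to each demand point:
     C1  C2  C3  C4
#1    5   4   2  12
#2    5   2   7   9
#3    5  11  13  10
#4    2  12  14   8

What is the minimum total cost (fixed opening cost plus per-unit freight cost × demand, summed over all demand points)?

Open {#1, #2, #4}; cheapest assignment that respects the capacities:
  #1 (cap 14, load 11): C2, C3 — cost 3×4 + 8×2 = 28
  #2 (cap 13, load 11): C4 — cost 11×9 = 99
  #4 (cap 17, load 9): C1 — cost 9×2 = 18
  Shipping 145, fixed 221 → total 366.
  Any other capacity-feasible assignment to {#1, #2, #4} ships for at least 145.
Compare {#1, #2, #3}: its best feasible assignment gives total 402.
Compare {#2, #3, #4}: its best feasible assignment gives total 417.
Every other set of open sites that can feasibly serve all demand totals ≥ 402 even under its best assignment. Minimum: 366.

366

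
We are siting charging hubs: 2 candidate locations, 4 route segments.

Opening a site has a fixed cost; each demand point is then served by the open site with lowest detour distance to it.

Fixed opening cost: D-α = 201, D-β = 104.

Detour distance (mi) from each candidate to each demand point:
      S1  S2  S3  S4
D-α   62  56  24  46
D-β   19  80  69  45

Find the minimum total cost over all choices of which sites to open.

Open {D-β}: assign each demand point to its cheapest open site.
  S1→D-β 19, S2→D-β 80, S3→D-β 69, S4→D-β 45
  detour distance 213, fixed 104 → total 317.
Compare {D-α}: detour distance 188 + fixed 201 = 389.
Compare {D-α, D-β}: detour distance 144 + fixed 305 = 449.

317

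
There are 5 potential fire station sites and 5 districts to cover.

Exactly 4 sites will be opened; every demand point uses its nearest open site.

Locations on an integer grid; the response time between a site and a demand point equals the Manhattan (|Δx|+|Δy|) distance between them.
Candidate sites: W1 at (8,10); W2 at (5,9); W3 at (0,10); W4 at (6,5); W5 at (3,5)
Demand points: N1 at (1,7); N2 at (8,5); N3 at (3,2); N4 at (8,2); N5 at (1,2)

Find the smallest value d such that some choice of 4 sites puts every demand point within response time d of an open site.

Open {W1, W2, W4, W5}.
  Farthest demand point is N4 at response time 5 (to W4); all others are ≤ 5.
With {W1, W3, W4, W5} the worst case is 5.
With {W2, W3, W4, W5} the worst case is 5.
No size-4 selection achieves below 5.

5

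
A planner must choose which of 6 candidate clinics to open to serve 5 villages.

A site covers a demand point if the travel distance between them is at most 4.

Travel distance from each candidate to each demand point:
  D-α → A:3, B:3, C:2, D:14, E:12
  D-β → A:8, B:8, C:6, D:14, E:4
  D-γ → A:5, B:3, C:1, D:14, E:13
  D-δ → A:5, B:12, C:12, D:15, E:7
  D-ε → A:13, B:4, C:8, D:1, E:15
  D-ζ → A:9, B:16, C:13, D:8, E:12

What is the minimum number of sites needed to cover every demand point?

3

Coverage sets (demand points within 4 of each site):
  D-α: {A, B, C}
  D-β: {E}
  D-γ: {B, C}
  D-δ: {}
  D-ε: {B, D}
  D-ζ: {}
No 2 sites suffice: every size-2 union leaves at least one demand point uncovered.
But {D-α, D-β, D-ε} covers everything, so the minimum is 3.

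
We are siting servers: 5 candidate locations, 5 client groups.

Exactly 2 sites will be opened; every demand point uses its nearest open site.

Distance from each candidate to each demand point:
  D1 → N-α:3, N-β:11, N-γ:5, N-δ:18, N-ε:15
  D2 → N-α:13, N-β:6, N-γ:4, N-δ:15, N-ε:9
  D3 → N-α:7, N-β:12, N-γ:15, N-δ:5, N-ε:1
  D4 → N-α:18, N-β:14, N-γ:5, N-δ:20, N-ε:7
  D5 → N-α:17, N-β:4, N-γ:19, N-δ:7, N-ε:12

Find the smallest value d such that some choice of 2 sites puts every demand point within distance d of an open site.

Open {D2, D3}.
  Farthest demand point is N-α at distance 7 (to D3); all others are ≤ 7.
With {D1, D3} the worst case is 11.
With {D1, D5} the worst case is 12.
No size-2 selection achieves below 7.

7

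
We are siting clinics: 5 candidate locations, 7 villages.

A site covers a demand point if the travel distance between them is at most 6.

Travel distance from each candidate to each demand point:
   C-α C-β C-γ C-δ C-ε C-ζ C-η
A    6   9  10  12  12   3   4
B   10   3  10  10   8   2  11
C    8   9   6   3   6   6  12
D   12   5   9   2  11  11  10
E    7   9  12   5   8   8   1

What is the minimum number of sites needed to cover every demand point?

3

Coverage sets (demand points within 6 of each site):
  A: {C-α, C-ζ, C-η}
  B: {C-β, C-ζ}
  C: {C-γ, C-δ, C-ε, C-ζ}
  D: {C-β, C-δ}
  E: {C-δ, C-η}
No 2 sites suffice: every size-2 union leaves at least one demand point uncovered.
But {A, B, C} covers everything, so the minimum is 3.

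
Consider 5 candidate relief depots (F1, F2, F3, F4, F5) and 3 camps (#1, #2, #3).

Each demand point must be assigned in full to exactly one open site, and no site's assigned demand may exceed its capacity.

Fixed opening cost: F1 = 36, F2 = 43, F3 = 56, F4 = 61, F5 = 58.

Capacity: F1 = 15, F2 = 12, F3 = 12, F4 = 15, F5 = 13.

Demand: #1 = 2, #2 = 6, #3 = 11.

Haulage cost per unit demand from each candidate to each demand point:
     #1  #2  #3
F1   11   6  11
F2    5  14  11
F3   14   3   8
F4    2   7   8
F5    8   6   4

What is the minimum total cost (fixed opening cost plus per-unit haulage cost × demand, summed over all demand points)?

190

Open {F1, F5}; cheapest assignment that respects the capacities:
  F1 (cap 15, load 6): #2 — cost 6×6 = 36
  F5 (cap 13, load 13): #1, #3 — cost 2×8 + 11×4 = 60
  Shipping 96, fixed 94 → total 190.
  Any other capacity-feasible assignment to {F1, F5} ships for at least 96.
Compare {F3, F5}: its best feasible assignment gives total 192.
Compare {F4, F5}: its best feasible assignment gives total 209.
Every other set of open sites that can feasibly serve all demand totals ≥ 192 even under its best assignment. Minimum: 190.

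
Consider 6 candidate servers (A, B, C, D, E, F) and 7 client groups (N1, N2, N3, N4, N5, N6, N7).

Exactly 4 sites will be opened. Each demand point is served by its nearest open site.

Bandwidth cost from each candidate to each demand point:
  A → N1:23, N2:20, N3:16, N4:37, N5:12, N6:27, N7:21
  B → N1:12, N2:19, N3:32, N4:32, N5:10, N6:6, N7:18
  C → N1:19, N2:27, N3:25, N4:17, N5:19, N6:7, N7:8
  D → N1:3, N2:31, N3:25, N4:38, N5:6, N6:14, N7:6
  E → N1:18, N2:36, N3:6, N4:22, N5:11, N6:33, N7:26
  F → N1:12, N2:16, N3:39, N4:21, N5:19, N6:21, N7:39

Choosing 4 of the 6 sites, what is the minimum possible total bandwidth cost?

Open {C, D, E, F}.
  N1→D 3, N2→F 16, N3→E 6, N4→C 17, N5→D 6, N6→C 7, N7→D 6  ⇒ total 61.
Compare {B, C, D, E}: total 63.
Compare {B, D, E, F}: total 64.
No size-4 selection does better; minimum is 61.

61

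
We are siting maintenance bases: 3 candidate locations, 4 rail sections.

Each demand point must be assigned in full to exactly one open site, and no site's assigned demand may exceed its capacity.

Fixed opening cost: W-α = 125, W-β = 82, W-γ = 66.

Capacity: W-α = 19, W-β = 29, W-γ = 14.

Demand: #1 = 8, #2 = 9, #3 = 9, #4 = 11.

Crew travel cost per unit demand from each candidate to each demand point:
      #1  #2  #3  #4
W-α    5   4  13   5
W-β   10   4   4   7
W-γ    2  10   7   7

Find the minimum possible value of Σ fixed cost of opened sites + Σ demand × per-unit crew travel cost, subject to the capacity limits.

Open {W-β, W-γ}; cheapest assignment that respects the capacities:
  W-β (cap 29, load 29): #2, #3, #4 — cost 9×4 + 9×4 + 11×7 = 149
  W-γ (cap 14, load 8): #1 — cost 8×2 = 16
  Shipping 165, fixed 148 → total 313.
  Any other capacity-feasible assignment to {W-β, W-γ} ships for at least 165.
Compare {W-α, W-β}: its best feasible assignment gives total 374.
Compare {W-α, W-β, W-γ}: its best feasible assignment gives total 416.
Every other set of open sites that can feasibly serve all demand totals ≥ 374 even under its best assignment. Minimum: 313.

313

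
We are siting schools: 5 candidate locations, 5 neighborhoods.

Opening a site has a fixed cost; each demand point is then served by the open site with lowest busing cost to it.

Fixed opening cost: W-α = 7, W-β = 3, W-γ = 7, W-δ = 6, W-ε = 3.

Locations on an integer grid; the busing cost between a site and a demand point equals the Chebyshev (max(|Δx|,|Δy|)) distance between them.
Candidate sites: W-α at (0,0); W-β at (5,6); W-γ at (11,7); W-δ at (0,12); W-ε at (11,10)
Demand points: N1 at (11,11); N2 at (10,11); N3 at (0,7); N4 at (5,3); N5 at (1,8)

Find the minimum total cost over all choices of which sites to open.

20

Open {W-β, W-ε}: assign each demand point to its cheapest open site.
  N1→W-ε 1, N2→W-ε 1, N3→W-β 5, N4→W-β 3, N5→W-β 4
  busing cost 14, fixed 6 → total 20.
Compare {W-β}: busing cost 23 + fixed 3 = 26.
Compare {W-β, W-δ, W-ε}: busing cost 14 + fixed 12 = 26.
Compare {W-δ, W-ε}: busing cost 18 + fixed 9 = 27.
All other subsets cost ≥ 26. Minimum total cost: 20.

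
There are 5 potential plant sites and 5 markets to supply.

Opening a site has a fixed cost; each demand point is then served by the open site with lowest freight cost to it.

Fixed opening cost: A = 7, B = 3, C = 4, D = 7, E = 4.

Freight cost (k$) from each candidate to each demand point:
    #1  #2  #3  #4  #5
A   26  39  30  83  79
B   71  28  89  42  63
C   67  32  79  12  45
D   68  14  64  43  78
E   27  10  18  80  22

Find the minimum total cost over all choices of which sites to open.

Open {C, E}: assign each demand point to its cheapest open site.
  #1→E 27, #2→E 10, #3→E 18, #4→C 12, #5→E 22
  freight cost 89, fixed 8 → total 97.
Compare {B, C, E}: freight cost 89 + fixed 11 = 100.
Compare {A, C, E}: freight cost 88 + fixed 15 = 103.
Compare {C, D, E}: freight cost 89 + fixed 15 = 104.
All other subsets cost ≥ 100. Minimum total cost: 97.

97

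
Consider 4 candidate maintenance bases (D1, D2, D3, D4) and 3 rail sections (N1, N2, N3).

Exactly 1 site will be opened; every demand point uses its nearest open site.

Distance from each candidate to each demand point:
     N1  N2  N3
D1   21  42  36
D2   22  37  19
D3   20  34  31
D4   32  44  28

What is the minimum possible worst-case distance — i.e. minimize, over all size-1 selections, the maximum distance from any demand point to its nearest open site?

34

Open {D3}.
  Farthest demand point is N2 at distance 34 (to D3); all others are ≤ 34.
With {D2} the worst case is 37.
With {D1} the worst case is 42.
No size-1 selection achieves below 34.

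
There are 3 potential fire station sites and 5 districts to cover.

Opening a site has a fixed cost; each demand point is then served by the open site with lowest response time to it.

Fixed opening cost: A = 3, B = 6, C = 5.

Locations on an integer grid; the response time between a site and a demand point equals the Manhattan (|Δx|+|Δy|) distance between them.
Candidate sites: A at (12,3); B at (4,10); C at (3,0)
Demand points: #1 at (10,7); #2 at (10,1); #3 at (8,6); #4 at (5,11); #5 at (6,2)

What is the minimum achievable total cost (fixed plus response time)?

Open {A, B}: assign each demand point to its cheapest open site.
  #1→A 6, #2→A 4, #3→A 7, #4→B 2, #5→A 7
  response time 26, fixed 9 → total 35.
Compare {A, B, C}: response time 24 + fixed 14 = 38.
Compare {A}: response time 39 + fixed 3 = 42.
Compare {A, C}: response time 35 + fixed 8 = 43.
All other subsets cost ≥ 38. Minimum total cost: 35.

35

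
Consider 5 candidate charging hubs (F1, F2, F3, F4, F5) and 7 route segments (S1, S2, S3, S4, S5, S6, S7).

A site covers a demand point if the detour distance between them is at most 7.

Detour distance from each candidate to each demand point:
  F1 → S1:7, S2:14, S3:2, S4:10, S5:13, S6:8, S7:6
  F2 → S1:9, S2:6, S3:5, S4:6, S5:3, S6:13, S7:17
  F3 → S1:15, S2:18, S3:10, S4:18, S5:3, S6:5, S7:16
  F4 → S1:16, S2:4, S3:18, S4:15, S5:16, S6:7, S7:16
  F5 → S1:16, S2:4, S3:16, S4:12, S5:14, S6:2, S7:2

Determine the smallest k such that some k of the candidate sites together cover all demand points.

3

Coverage sets (demand points within 7 of each site):
  F1: {S1, S3, S7}
  F2: {S2, S3, S4, S5}
  F3: {S5, S6}
  F4: {S2, S6}
  F5: {S2, S6, S7}
No 2 sites suffice: every size-2 union leaves at least one demand point uncovered.
But {F1, F2, F3} covers everything, so the minimum is 3.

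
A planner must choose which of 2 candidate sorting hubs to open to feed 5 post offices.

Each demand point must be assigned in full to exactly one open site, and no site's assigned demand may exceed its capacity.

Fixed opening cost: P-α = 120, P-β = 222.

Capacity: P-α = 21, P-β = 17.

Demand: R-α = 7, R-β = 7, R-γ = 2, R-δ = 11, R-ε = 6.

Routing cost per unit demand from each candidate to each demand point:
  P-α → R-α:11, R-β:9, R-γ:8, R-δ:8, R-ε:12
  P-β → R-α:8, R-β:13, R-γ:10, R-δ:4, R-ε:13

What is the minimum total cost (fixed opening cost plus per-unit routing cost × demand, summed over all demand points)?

618

Open {P-α, P-β}; cheapest assignment that respects the capacities:
  P-α (cap 21, load 20): R-α, R-β, R-ε — cost 7×11 + 7×9 + 6×12 = 212
  P-β (cap 17, load 13): R-γ, R-δ — cost 2×10 + 11×4 = 64
  Shipping 276, fixed 342 → total 618.
  Any other capacity-feasible assignment to {P-α, P-β} ships for at least 276.
Total demand is 33 and no other set of sites has combined capacity ≥ 33, so {P-α, P-β} is the only feasible choice of open sites. Minimum: 618.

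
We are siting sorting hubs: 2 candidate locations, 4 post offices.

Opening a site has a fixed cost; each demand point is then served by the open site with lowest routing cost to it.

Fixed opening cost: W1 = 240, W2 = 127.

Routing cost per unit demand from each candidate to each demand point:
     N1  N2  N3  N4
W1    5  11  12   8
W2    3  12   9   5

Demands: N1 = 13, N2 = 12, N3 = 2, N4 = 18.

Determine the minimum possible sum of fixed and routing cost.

418

Open {W2}: assign each demand point to its cheapest open site.
  N1→W2 13×3=39, N2→W2 12×12=144, N3→W2 2×9=18, N4→W2 18×5=90
  routing cost 291, fixed 127 → total 418.
Compare {W1}: routing cost 365 + fixed 240 = 605.
Compare {W1, W2}: routing cost 279 + fixed 367 = 646.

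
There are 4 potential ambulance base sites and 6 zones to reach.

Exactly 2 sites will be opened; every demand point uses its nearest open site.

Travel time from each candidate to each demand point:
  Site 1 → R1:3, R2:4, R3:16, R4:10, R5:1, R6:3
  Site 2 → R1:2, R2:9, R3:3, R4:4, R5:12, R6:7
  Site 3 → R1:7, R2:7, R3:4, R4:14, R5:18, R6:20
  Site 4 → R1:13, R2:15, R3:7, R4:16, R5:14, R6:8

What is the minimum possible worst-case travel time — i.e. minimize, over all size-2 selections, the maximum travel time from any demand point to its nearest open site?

4

Open {Site 1, Site 2}.
  Farthest demand point is R2 at travel time 4 (to Site 1); all others are ≤ 4.
With {Site 1, Site 3} the worst case is 10.
With {Site 1, Site 4} the worst case is 10.
No size-2 selection achieves below 4.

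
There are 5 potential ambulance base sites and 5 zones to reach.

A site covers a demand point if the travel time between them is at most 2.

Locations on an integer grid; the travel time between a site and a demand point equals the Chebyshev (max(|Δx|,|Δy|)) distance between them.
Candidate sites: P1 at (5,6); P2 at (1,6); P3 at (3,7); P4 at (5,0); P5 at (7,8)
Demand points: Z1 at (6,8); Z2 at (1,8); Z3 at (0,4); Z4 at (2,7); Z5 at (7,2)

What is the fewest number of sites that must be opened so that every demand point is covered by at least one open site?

Coverage sets (demand points within 2 of each site):
  P1: {Z1}
  P2: {Z2, Z3, Z4}
  P3: {Z2, Z4}
  P4: {Z5}
  P5: {Z1}
No 2 sites suffice: every size-2 union leaves at least one demand point uncovered.
But {P1, P2, P4} covers everything, so the minimum is 3.

3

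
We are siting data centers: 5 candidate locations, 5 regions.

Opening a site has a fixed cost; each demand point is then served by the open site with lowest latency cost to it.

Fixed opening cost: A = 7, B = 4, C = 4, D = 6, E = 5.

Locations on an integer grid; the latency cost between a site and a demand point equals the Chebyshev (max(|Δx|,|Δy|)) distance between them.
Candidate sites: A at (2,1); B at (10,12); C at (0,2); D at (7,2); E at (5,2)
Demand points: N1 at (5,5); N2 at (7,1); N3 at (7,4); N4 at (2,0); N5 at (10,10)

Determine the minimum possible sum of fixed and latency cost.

21

Open {B, E}: assign each demand point to its cheapest open site.
  N1→E 3, N2→E 2, N3→E 2, N4→E 3, N5→B 2
  latency cost 12, fixed 9 → total 21.
Compare {E}: latency cost 18 + fixed 5 = 23.
Compare {B, D}: latency cost 13 + fixed 10 = 23.
Compare {B, C, D}: latency cost 10 + fixed 14 = 24.
All other subsets cost ≥ 23. Minimum total cost: 21.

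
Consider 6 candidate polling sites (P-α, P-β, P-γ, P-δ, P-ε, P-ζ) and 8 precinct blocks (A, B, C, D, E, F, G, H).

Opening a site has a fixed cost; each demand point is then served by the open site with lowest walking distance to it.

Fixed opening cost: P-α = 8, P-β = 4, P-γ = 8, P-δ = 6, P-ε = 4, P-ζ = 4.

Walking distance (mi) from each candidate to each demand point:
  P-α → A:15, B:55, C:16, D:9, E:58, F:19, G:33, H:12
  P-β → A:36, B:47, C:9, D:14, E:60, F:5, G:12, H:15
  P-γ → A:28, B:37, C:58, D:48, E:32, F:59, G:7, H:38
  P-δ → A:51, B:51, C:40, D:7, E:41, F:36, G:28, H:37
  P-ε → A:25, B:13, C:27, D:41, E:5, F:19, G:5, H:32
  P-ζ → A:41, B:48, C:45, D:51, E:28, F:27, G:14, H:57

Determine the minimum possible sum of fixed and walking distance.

89

Open {P-α, P-β, P-ε}: assign each demand point to its cheapest open site.
  A→P-α 15, B→P-ε 13, C→P-β 9, D→P-α 9, E→P-ε 5, F→P-β 5, G→P-ε 5, H→P-α 12
  walking distance 73, fixed 16 → total 89.
Compare {P-α, P-β, P-δ, P-ε}: walking distance 71 + fixed 22 = 93.
Compare {P-α, P-β, P-ε, P-ζ}: walking distance 73 + fixed 20 = 93.
Compare {P-α, P-β, P-γ, P-ε}: walking distance 73 + fixed 24 = 97.
All other subsets cost ≥ 93. Minimum total cost: 89.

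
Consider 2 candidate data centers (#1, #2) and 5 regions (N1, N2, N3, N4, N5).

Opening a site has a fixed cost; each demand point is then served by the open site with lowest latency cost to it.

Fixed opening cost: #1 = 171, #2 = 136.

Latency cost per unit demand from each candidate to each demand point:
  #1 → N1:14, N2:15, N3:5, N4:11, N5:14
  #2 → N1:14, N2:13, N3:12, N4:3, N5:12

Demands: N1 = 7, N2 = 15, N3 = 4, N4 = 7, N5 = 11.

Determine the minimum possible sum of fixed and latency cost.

630

Open {#2}: assign each demand point to its cheapest open site.
  N1→#2 7×14=98, N2→#2 15×13=195, N3→#2 4×12=48, N4→#2 7×3=21, N5→#2 11×12=132
  latency cost 494, fixed 136 → total 630.
Compare {#1}: latency cost 574 + fixed 171 = 745.
Compare {#1, #2}: latency cost 466 + fixed 307 = 773.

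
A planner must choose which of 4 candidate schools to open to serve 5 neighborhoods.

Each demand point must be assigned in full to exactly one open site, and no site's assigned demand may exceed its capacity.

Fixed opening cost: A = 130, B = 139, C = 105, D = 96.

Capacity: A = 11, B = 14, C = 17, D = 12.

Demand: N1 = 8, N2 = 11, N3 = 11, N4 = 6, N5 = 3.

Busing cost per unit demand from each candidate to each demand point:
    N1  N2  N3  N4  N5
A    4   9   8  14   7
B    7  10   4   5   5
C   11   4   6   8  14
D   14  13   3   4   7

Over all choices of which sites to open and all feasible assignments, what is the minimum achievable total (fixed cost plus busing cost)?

Open {A, C, D}; cheapest assignment that respects the capacities:
  A (cap 11, load 11): N1, N5 — cost 8×4 + 3×7 = 53
  C (cap 17, load 17): N2, N4 — cost 11×4 + 6×8 = 92
  D (cap 12, load 11): N3 — cost 11×3 = 33
  Shipping 178, fixed 331 → total 509.
  Any other capacity-feasible assignment to {A, C, D} ships for at least 178.
Compare {B, C, D}: its best feasible assignment gives total 536.
Compare {A, B, C}: its best feasible assignment gives total 557.
Every other set of open sites that can feasibly serve all demand totals ≥ 536 even under its best assignment. Minimum: 509.

509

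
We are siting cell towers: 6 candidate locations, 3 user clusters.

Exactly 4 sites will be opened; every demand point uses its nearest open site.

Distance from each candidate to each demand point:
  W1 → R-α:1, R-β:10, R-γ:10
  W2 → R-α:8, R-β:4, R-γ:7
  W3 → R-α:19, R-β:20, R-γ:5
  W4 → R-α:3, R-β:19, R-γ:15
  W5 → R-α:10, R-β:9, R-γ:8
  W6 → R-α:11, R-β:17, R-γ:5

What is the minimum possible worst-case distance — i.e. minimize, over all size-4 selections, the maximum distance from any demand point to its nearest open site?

Open {W1, W2, W3, W4}.
  Farthest demand point is R-γ at distance 5 (to W3); all others are ≤ 5.
With {W1, W2, W3, W5} the worst case is 5.
With {W1, W2, W3, W6} the worst case is 5.
No size-4 selection achieves below 5.

5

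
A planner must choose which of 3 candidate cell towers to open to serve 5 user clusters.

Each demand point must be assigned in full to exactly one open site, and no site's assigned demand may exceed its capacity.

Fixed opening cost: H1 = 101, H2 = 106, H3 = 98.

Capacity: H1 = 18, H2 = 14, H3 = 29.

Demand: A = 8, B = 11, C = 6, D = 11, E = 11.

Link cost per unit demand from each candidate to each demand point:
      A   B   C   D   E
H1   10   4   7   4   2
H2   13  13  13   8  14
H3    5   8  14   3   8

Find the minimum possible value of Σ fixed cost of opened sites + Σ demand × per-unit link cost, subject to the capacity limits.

Open {H1, H2, H3}; cheapest assignment that respects the capacities:
  H1 (cap 18, load 17): C, E — cost 6×7 + 11×2 = 64
  H2 (cap 14, load 11): D — cost 11×8 = 88
  H3 (cap 29, load 19): A, B — cost 8×5 + 11×8 = 128
  Shipping 280, fixed 305 → total 585.
  Any other capacity-feasible assignment to {H1, H2, H3} ships for at least 280.
Total demand is 47; every other set of sites either has combined capacity below 47 or cannot fit the demands without splitting one across sites, so {H1, H2, H3} is the only feasible choice of open sites. Minimum: 585.

585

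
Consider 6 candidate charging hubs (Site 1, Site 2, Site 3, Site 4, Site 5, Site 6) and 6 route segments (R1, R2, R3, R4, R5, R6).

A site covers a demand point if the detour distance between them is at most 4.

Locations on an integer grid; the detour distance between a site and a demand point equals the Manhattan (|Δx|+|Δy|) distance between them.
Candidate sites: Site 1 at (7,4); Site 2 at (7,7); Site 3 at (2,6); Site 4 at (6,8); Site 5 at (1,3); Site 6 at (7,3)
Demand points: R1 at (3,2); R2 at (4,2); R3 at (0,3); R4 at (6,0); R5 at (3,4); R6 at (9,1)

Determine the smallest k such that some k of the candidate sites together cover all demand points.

Coverage sets (demand points within 4 of each site):
  Site 1: {R5}
  Site 2: {}
  Site 3: {R5}
  Site 4: {}
  Site 5: {R1, R2, R3, R5}
  Site 6: {R2, R4, R6}
No single site covers all 6 demand points.
But {Site 5, Site 6} covers everything, so the minimum is 2.

2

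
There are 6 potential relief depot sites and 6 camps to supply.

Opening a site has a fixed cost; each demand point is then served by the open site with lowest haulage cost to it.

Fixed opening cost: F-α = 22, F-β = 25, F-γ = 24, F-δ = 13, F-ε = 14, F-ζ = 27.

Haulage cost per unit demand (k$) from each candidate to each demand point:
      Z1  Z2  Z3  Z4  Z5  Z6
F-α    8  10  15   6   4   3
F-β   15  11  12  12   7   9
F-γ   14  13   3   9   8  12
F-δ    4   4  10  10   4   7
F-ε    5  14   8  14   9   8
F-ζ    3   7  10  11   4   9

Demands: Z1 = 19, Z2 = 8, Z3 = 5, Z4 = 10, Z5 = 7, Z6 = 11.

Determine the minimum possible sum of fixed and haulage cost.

Open {F-α, F-γ, F-δ}: assign each demand point to its cheapest open site.
  Z1→F-δ 19×4=76, Z2→F-δ 8×4=32, Z3→F-γ 5×3=15, Z4→F-α 10×6=60, Z5→F-α 7×4=28, Z6→F-α 11×3=33
  haulage cost 244, fixed 59 → total 303.
Compare {F-α, F-γ, F-δ, F-ζ}: haulage cost 225 + fixed 86 = 311.
Compare {F-α, F-δ}: haulage cost 279 + fixed 35 = 314.
Compare {F-α, F-γ, F-δ, F-ε}: haulage cost 244 + fixed 73 = 317.
All other subsets cost ≥ 311. Minimum total cost: 303.

303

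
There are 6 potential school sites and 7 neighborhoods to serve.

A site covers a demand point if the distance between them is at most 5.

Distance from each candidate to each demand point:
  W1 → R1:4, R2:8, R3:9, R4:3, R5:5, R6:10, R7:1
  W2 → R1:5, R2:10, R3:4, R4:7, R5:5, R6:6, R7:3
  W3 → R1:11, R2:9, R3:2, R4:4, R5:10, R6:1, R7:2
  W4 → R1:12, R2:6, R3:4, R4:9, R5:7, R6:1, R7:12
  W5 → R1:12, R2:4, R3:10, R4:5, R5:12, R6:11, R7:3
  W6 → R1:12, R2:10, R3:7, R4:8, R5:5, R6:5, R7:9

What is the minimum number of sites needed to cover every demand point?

Coverage sets (demand points within 5 of each site):
  W1: {R1, R4, R5, R7}
  W2: {R1, R3, R5, R7}
  W3: {R3, R4, R6, R7}
  W4: {R3, R6}
  W5: {R2, R4, R7}
  W6: {R5, R6}
No 2 sites suffice: every size-2 union leaves at least one demand point uncovered.
But {W1, W3, W5} covers everything, so the minimum is 3.

3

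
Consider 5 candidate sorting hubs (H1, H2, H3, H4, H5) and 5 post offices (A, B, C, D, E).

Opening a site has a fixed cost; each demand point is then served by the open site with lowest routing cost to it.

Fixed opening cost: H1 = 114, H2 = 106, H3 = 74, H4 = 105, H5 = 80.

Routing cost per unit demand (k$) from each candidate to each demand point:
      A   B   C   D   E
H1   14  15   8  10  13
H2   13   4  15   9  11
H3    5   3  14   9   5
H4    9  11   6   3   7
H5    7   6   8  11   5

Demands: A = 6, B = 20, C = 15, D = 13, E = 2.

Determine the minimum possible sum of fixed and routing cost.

408

Open {H3, H4}: assign each demand point to its cheapest open site.
  A→H3 6×5=30, B→H3 20×3=60, C→H4 15×6=90, D→H4 13×3=39, E→H3 2×5=10
  routing cost 229, fixed 179 → total 408.
Compare {H4, H5}: routing cost 301 + fixed 185 = 486.
Compare {H2, H4}: routing cost 277 + fixed 211 = 488.
Compare {H3, H4, H5}: routing cost 229 + fixed 259 = 488.
All other subsets cost ≥ 486. Minimum total cost: 408.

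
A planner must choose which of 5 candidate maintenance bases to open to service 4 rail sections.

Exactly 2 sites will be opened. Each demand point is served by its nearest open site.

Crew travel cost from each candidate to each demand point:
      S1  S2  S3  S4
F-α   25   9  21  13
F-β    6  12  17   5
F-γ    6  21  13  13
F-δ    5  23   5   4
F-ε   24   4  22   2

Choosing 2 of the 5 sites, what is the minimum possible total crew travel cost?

Open {F-δ, F-ε}.
  S1→F-δ 5, S2→F-ε 4, S3→F-δ 5, S4→F-ε 2  ⇒ total 16.
Compare {F-α, F-δ}: total 23.
Compare {F-γ, F-ε}: total 25.
No size-2 selection does better; minimum is 16.

16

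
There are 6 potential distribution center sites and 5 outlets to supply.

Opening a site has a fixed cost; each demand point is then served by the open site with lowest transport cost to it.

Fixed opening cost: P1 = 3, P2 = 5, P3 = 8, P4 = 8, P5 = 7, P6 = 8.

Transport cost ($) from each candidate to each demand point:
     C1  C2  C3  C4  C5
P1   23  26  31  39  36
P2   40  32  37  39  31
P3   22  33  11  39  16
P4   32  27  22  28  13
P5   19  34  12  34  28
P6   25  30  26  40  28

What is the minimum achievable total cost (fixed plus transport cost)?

Open {P4, P5}: assign each demand point to its cheapest open site.
  C1→P5 19, C2→P4 27, C3→P5 12, C4→P4 28, C5→P4 13
  transport cost 99, fixed 15 → total 114.
Compare {P1, P4, P5}: transport cost 98 + fixed 18 = 116.
Compare {P3, P4}: transport cost 101 + fixed 16 = 117.
Compare {P1, P3, P4}: transport cost 100 + fixed 19 = 119.
All other subsets cost ≥ 116. Minimum total cost: 114.

114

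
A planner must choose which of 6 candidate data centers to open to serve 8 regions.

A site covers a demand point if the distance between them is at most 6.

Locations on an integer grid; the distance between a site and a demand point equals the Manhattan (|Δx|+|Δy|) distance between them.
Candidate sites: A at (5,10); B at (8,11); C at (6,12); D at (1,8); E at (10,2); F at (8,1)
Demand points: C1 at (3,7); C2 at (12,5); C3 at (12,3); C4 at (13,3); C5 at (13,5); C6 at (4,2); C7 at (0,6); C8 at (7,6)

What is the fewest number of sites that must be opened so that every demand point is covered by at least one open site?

Coverage sets (demand points within 6 of each site):
  A: {C1, C8}
  B: {C8}
  C: {}
  D: {C1, C7}
  E: {C2, C3, C4, C5, C6}
  F: {C3, C6, C8}
No 2 sites suffice: every size-2 union leaves at least one demand point uncovered.
But {A, D, E} covers everything, so the minimum is 3.

3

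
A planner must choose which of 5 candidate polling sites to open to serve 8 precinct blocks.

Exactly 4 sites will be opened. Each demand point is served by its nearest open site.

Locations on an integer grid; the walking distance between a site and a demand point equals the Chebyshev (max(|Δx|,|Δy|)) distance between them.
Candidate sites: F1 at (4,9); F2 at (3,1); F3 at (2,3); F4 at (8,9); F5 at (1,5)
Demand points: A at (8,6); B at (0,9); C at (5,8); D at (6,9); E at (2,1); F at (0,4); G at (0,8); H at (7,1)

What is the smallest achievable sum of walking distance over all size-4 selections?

19

Open {F1, F2, F4, F5}.
  A→F4 3, B→F1 4, C→F1 1, D→F1 2, E→F2 1, F→F5 1, G→F5 3, H→F2 4  ⇒ total 19.
Compare {F1, F2, F3, F5}: total 20.
Compare {F1, F2, F3, F4}: total 21.
No size-4 selection does better; minimum is 19.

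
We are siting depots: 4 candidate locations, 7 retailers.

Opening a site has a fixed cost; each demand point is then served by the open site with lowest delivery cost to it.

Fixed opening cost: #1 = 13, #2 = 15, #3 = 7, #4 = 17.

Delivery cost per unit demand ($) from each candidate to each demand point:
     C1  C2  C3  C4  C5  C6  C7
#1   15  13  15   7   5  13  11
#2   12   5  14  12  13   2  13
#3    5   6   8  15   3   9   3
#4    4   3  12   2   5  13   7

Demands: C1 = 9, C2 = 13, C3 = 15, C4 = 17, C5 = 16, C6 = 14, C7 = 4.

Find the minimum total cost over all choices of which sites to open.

Open {#2, #3, #4}: assign each demand point to its cheapest open site.
  C1→#4 9×4=36, C2→#4 13×3=39, C3→#3 15×8=120, C4→#4 17×2=34, C5→#3 16×3=48, C6→#2 14×2=28, C7→#3 4×3=12
  delivery cost 317, fixed 39 → total 356.
Compare {#1, #2, #3, #4}: delivery cost 317 + fixed 52 = 369.
Compare {#3, #4}: delivery cost 415 + fixed 24 = 439.
Compare {#1, #3, #4}: delivery cost 415 + fixed 37 = 452.
All other subsets cost ≥ 369. Minimum total cost: 356.

356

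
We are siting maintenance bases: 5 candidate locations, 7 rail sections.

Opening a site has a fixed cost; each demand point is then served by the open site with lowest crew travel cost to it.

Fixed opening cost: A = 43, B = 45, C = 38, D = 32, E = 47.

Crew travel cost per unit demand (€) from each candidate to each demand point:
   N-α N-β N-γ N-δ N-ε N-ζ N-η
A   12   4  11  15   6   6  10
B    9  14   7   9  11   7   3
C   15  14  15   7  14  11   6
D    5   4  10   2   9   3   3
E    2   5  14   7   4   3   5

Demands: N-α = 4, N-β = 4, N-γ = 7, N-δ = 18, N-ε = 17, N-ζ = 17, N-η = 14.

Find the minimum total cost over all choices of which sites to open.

Open {D, E}: assign each demand point to its cheapest open site.
  N-α→E 4×2=8, N-β→D 4×4=16, N-γ→D 7×10=70, N-δ→D 18×2=36, N-ε→E 17×4=68, N-ζ→D 17×3=51, N-η→D 14×3=42
  crew travel cost 291, fixed 79 → total 370.
Compare {B, D, E}: crew travel cost 270 + fixed 124 = 394.
Compare {C, D, E}: crew travel cost 291 + fixed 117 = 408.
Compare {A, D}: crew travel cost 337 + fixed 75 = 412.
All other subsets cost ≥ 394. Minimum total cost: 370.

370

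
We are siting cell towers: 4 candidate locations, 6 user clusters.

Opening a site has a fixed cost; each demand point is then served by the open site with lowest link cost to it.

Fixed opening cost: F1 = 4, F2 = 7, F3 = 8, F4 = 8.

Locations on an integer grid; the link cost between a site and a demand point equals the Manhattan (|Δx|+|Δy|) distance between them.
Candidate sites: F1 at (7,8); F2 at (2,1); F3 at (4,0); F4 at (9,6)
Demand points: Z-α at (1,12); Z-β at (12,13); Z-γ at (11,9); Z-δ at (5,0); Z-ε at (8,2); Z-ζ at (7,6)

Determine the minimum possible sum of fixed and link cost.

Open {F1, F3}: assign each demand point to its cheapest open site.
  Z-α→F1 10, Z-β→F1 10, Z-γ→F1 5, Z-δ→F3 1, Z-ε→F3 6, Z-ζ→F1 2
  link cost 34, fixed 12 → total 46.
Compare {F1}: link cost 44 + fixed 4 = 48.
Compare {F1, F2}: link cost 38 + fixed 11 = 49.
Compare {F2, F4}: link cost 38 + fixed 15 = 53.
All other subsets cost ≥ 48. Minimum total cost: 46.

46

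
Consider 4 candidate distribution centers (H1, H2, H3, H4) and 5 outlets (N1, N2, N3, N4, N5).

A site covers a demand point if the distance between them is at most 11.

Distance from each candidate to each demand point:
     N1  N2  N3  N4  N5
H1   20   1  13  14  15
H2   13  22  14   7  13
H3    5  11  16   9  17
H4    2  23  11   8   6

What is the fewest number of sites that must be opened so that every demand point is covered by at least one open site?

Coverage sets (demand points within 11 of each site):
  H1: {N2}
  H2: {N4}
  H3: {N1, N2, N4}
  H4: {N1, N3, N4, N5}
No single site covers all 5 demand points.
But {H1, H4} covers everything, so the minimum is 2.

2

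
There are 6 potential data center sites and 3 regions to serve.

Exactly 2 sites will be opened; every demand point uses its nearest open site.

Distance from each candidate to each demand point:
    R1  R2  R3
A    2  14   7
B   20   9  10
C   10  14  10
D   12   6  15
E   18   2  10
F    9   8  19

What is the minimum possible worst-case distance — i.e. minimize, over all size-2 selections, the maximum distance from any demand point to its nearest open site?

Open {A, D}.
  Farthest demand point is R3 at distance 7 (to A); all others are ≤ 7.
With {A, E} the worst case is 7.
With {A, F} the worst case is 8.
No size-2 selection achieves below 7.

7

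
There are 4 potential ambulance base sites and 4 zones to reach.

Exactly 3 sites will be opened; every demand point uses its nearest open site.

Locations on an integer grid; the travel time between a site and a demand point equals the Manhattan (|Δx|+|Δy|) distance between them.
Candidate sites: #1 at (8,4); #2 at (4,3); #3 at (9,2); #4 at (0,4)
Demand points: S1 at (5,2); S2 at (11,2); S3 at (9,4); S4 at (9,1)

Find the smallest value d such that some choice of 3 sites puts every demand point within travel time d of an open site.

2

Open {#1, #2, #3}.
  Farthest demand point is S1 at travel time 2 (to #2); all others are ≤ 2.
With {#2, #3, #4} the worst case is 2.
With {#1, #3, #4} the worst case is 4.
No size-3 selection achieves below 2.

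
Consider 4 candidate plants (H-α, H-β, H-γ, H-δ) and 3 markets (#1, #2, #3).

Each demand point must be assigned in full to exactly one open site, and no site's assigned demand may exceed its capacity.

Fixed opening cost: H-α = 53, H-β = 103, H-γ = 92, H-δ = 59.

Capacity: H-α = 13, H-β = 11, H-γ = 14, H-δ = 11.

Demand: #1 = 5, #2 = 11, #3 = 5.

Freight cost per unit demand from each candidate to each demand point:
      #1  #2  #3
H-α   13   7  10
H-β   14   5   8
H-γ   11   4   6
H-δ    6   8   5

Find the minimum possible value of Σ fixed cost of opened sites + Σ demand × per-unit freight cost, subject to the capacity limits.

Open {H-α, H-δ}; cheapest assignment that respects the capacities:
  H-α (cap 13, load 11): #2 — cost 11×7 = 77
  H-δ (cap 11, load 10): #1, #3 — cost 5×6 + 5×5 = 55
  Shipping 132, fixed 112 → total 244.
  Any other capacity-feasible assignment to {H-α, H-δ} ships for at least 132.
Compare {H-γ, H-δ}: its best feasible assignment gives total 250.
Compare {H-β, H-δ}: its best feasible assignment gives total 272.
Every other set of open sites that can feasibly serve all demand totals ≥ 250 even under its best assignment. Minimum: 244.

244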